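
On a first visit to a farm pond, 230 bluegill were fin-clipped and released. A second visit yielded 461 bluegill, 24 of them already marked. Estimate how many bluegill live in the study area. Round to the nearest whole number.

If marked individuals mix randomly, R/C ≈ M/N, giving N ≈ M·C/R.
N = (230 × 461) / 24 = 106030 / 24 ≈ 4417.9 → 4418

N ≈ 4418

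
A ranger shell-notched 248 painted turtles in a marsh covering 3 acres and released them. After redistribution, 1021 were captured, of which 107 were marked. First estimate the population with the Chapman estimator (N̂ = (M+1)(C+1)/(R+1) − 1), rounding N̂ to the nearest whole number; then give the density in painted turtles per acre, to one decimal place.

density ≈ 785.0 painted turtles per acre

N̂ = 249·1022/108 − 1 = 254478/108 − 1 ≈ 2355.3 → 2355
Density = N̂ / area = 2355 / 3 = 785.0 per acre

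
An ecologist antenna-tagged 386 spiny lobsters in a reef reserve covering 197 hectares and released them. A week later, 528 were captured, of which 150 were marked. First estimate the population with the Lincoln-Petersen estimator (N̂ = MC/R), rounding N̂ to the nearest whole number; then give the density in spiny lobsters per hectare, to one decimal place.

N̂ = 386·528/150 = 203808/150 ≈ 1358.7 → 1359
Density = N̂ / area = 1359 / 197 ≈ 6.90 → 6.9 per hectare

density ≈ 6.9 spiny lobsters per hectare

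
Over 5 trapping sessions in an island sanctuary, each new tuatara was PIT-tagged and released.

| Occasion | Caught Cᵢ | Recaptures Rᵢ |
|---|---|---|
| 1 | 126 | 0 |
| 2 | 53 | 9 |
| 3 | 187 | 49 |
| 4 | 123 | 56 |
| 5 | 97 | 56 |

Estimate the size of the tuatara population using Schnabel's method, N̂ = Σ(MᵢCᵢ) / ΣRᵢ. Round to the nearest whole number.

Marked at large before each occasion: Mᵢ = Σⱼ<ᵢ (Cⱼ − Rⱼ) → M1=0, M2=126, M3=170, M4=308, M5=375
Σ MᵢCᵢ = 0·126 + 126·53 + 170·187 + 308·123 + 375·97 = 0 + 6678 + 31790 + 37884 + 36375 = 112727
Σ Rᵢ = 0 + 9 + 49 + 56 + 56 = 170
N̂ = 112727 / 170 ≈ 663.1 → 663

N ≈ 663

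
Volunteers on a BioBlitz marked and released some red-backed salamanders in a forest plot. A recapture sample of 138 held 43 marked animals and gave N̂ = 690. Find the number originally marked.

M = 215

From N = M·C/R: M = N·R / C = 690·43 / 138 = 29670 / 138 = 215.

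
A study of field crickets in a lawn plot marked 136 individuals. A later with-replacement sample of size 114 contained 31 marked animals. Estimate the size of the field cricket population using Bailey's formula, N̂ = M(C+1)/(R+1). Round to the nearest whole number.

N ≈ 489

N̂ = 136·(114+1)/(31+1) = 136·115/32 = 15640/32 ≈ 488.8 → 489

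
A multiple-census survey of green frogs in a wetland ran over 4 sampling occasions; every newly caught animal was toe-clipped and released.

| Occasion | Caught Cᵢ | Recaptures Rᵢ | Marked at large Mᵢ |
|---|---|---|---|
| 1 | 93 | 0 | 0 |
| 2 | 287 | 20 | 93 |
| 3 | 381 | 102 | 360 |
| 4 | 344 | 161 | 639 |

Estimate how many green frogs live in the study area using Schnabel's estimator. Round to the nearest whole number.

N ≈ 1356

Σ MᵢCᵢ = 0·93 + 93·287 + 360·381 + 639·344 = 0 + 26691 + 137160 + 219816 = 383667
Σ Rᵢ = 0 + 20 + 102 + 161 = 283
N̂ = 383667 / 283 ≈ 1355.7 → 1356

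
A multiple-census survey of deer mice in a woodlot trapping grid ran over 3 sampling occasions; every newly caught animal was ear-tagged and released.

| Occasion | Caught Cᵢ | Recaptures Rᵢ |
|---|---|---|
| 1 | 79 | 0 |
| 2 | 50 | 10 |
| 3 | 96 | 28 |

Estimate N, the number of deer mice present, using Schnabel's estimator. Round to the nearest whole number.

N ≈ 405

Marked at large before each occasion: Mᵢ = Σⱼ<ᵢ (Cⱼ − Rⱼ) → M1=0, M2=79, M3=119
Σ MᵢCᵢ = 0·79 + 79·50 + 119·96 = 0 + 3950 + 11424 = 15374
Σ Rᵢ = 0 + 10 + 28 = 38
N̂ = 15374 / 38 ≈ 404.6 → 405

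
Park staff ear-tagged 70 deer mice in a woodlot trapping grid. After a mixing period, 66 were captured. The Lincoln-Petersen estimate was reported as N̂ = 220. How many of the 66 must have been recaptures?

R = 21

From N = M·C/R: R = M·C / N = 70·66 / 220 = 4620 / 220 = 21.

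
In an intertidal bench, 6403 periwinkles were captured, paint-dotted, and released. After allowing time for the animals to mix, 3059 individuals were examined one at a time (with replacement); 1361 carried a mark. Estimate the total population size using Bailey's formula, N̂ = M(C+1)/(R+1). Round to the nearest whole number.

N̂ = 6403·(3059+1)/(1361+1) = 6403·3060/1362 = 19593180/1362 ≈ 14385.6 → 14386

N ≈ 14,386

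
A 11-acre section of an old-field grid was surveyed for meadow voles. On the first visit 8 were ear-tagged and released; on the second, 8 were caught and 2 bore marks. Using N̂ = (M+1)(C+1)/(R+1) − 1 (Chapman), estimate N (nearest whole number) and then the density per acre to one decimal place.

density ≈ 2.4 meadow voles per acre

N̂ = 9·9/3 − 1 = 81/3 − 1 = 26
Density = N̂ / area = 26 / 11 ≈ 2.36 → 2.4 per acre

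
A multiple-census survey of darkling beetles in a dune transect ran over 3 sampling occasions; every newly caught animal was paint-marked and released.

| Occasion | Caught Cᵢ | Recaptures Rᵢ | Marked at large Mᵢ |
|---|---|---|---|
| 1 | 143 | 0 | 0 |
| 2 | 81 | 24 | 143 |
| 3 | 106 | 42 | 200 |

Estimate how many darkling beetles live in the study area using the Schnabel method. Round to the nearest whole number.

N ≈ 497

Σ MᵢCᵢ = 0·143 + 143·81 + 200·106 = 0 + 11583 + 21200 = 32783
Σ Rᵢ = 0 + 24 + 42 = 66
N̂ = 32783 / 66 ≈ 496.7 → 497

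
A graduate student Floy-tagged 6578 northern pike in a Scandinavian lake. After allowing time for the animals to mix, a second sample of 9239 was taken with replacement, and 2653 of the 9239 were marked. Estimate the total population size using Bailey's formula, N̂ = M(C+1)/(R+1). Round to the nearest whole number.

N ≈ 22,902

N̂ = 6578·(9239+1)/(2653+1) = 6578·9240/2654 = 60780720/2654 ≈ 22901.6 → 22902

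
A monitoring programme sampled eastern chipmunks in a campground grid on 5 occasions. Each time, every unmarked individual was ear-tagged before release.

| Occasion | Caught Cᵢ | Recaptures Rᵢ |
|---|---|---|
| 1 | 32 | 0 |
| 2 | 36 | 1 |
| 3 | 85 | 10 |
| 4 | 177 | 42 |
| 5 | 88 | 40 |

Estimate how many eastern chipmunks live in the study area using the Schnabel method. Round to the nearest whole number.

N ≈ 606

Marked at large before each occasion: Mᵢ = Σⱼ<ᵢ (Cⱼ − Rⱼ) → M1=0, M2=32, M3=67, M4=142, M5=277
Σ MᵢCᵢ = 0·32 + 32·36 + 67·85 + 142·177 + 277·88 = 0 + 1152 + 5695 + 25134 + 24376 = 56357
Σ Rᵢ = 0 + 1 + 10 + 42 + 40 = 93
N̂ = 56357 / 93 ≈ 606.0 → 606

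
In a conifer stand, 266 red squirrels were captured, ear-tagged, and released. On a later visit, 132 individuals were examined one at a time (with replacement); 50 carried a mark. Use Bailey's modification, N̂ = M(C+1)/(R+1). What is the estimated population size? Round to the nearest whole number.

N̂ = 266·(132+1)/(50+1) = 266·133/51 = 35378/51 ≈ 693.7 → 694

N ≈ 694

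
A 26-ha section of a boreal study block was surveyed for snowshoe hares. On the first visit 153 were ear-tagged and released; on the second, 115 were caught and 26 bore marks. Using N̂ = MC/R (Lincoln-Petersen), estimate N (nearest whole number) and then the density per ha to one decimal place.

N̂ = 153·115/26 = 17595/26 ≈ 676.7 → 677
Density = N̂ / area = 677 / 26 ≈ 26.04 → 26.0 per ha

density ≈ 26.0 snowshoe hares per ha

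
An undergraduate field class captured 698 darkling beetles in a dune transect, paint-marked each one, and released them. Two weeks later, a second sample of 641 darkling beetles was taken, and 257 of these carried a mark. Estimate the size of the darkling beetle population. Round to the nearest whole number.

If marked individuals mix randomly, R/C ≈ M/N, giving N ≈ M·C/R.
N = (698 × 641) / 257 = 447418 / 257 ≈ 1740.9 → 1741

N ≈ 1741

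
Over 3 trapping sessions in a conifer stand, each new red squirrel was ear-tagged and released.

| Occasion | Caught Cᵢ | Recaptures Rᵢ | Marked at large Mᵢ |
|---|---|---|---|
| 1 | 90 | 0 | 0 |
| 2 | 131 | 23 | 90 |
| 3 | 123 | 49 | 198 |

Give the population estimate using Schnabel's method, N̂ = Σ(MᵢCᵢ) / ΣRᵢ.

N = 502

Σ MᵢCᵢ = 0·90 + 90·131 + 198·123 = 0 + 11790 + 24354 = 36144
Σ Rᵢ = 0 + 23 + 49 = 72
N̂ = 36144 / 72 = 502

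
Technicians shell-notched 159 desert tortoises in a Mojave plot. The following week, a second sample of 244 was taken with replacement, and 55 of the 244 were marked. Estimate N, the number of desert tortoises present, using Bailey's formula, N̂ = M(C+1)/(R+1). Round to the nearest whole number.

N ≈ 696

N̂ = 159·(244+1)/(55+1) = 159·245/56 = 38955/56 ≈ 695.6 → 696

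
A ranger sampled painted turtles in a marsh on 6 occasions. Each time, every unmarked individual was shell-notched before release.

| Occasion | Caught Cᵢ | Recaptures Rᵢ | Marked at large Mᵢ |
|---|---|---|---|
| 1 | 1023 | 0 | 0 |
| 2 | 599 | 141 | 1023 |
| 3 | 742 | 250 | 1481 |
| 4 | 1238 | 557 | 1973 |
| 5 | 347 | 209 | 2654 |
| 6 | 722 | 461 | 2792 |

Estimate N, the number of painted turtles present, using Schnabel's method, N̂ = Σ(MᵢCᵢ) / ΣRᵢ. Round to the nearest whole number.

N ≈ 4383

Σ MᵢCᵢ = 0·1023 + 1023·599 + 1481·742 + 1973·1238 + 2654·347 + 2792·722 = 0 + 612777 + 1098902 + 2442574 + 920938 + 2015824 = 7091015
Σ Rᵢ = 0 + 141 + 250 + 557 + 209 + 461 = 1618
N̂ = 7091015 / 1618 ≈ 4382.6 → 4383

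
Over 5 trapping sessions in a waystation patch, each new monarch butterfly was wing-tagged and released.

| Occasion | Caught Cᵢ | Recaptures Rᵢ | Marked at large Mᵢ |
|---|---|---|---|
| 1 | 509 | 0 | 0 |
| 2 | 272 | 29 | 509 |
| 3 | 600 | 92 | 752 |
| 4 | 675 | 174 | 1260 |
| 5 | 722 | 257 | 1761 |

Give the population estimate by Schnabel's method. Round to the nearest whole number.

N ≈ 4912

Σ MᵢCᵢ = 0·509 + 509·272 + 752·600 + 1260·675 + 1761·722 = 0 + 138448 + 451200 + 850500 + 1271442 = 2711590
Σ Rᵢ = 0 + 29 + 92 + 174 + 257 = 552
N̂ = 2711590 / 552 ≈ 4912.3 → 4912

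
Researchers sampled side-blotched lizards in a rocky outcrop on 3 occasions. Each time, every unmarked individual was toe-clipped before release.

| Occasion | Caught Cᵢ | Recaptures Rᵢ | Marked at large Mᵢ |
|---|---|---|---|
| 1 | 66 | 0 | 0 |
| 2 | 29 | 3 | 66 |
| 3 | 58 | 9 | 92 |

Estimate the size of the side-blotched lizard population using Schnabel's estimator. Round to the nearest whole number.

N ≈ 604

Σ MᵢCᵢ = 0·66 + 66·29 + 92·58 = 0 + 1914 + 5336 = 7250
Σ Rᵢ = 0 + 3 + 9 = 12
N̂ = 7250 / 12 ≈ 604.2 → 604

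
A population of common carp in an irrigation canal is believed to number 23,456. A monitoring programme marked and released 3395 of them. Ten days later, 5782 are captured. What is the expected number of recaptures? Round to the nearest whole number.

Expected recaptures E[R] = M·C / N.
E[R] = 3395 × 5782 / 23456 = 19629890 / 23456 ≈ 836.9 → 837

expected recaptures ≈ 837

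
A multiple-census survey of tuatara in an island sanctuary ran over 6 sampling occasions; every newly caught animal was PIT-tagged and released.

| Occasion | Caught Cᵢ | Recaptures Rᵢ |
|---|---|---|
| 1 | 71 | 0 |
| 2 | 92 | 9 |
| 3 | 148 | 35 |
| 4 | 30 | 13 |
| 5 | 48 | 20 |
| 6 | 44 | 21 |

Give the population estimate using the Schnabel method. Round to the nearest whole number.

Marked at large before each occasion: Mᵢ = Σⱼ<ᵢ (Cⱼ − Rⱼ) → M1=0, M2=71, M3=154, M4=267, M5=284, M6=312
Σ MᵢCᵢ = 0·71 + 71·92 + 154·148 + 267·30 + 284·48 + 312·44 = 0 + 6532 + 22792 + 8010 + 13632 + 13728 = 64694
Σ Rᵢ = 0 + 9 + 35 + 13 + 20 + 21 = 98
N̂ = 64694 / 98 ≈ 660.1 → 660

N ≈ 660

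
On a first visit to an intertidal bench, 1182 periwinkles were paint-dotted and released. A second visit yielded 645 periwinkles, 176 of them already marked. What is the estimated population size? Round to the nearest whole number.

N ≈ 4332

Lincoln-Petersen assumes M/N = R/C, so N = M·C / R.
N = (1182 × 645) / 176 = 762390 / 176 ≈ 4331.8 → 4332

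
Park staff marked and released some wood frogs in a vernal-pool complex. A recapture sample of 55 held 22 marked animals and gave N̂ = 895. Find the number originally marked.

From N = M·C/R: M = N·R / C = 895·22 / 55 = 19690 / 55 = 358.

M = 358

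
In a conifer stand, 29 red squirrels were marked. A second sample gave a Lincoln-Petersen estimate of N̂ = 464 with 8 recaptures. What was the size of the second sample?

From N = M·C/R: C = N·R / M = 464·8 / 29 = 3712 / 29 = 128.

C = 128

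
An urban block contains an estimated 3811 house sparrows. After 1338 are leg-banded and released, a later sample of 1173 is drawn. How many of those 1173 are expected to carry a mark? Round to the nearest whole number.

expected recaptures ≈ 412

The marked fraction of the population is 1338/3811, so in a sample of 1173 expect C·(M/N) marked.
E[R] = 1338 × 1173 / 3811 = 1569474 / 3811 ≈ 411.8 → 412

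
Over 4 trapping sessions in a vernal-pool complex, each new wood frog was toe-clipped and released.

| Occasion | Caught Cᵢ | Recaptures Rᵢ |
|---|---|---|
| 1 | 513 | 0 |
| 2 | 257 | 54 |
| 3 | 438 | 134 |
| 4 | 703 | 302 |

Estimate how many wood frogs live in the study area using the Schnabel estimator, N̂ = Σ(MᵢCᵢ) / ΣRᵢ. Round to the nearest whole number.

N ≈ 2372

Marked at large before each occasion: Mᵢ = Σⱼ<ᵢ (Cⱼ − Rⱼ) → M1=0, M2=513, M3=716, M4=1020
Σ MᵢCᵢ = 0·513 + 513·257 + 716·438 + 1020·703 = 0 + 131841 + 313608 + 717060 = 1162509
Σ Rᵢ = 0 + 54 + 134 + 302 = 490
N̂ = 1162509 / 490 ≈ 2372.47 → 2372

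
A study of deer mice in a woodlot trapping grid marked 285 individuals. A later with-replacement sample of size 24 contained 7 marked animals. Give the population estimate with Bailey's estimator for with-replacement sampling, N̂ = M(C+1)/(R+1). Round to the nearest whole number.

N̂ = 285·(24+1)/(7+1) = 285·25/8 = 7125/8 ≈ 890.6 → 891

N ≈ 891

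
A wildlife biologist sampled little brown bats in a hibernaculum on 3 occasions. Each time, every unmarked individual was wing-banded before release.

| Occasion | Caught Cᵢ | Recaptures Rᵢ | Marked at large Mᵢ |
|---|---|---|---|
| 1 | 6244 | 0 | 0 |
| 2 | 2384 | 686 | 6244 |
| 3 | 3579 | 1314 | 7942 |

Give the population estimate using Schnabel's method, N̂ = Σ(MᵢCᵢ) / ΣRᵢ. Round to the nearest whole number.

N ≈ 21,655

Σ MᵢCᵢ = 0·6244 + 6244·2384 + 7942·3579 = 0 + 14885696 + 28424418 = 43310114
Σ Rᵢ = 0 + 686 + 1314 = 2000
N̂ = 43310114 / 2000 ≈ 21655.1 → 21655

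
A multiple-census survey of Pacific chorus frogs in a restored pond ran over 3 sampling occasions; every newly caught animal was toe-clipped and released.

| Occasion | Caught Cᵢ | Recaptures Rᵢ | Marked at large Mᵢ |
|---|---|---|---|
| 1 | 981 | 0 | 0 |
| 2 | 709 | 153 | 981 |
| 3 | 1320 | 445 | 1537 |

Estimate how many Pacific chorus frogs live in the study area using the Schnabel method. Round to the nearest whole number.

N ≈ 4556

Σ MᵢCᵢ = 0·981 + 981·709 + 1537·1320 = 0 + 695529 + 2028840 = 2724369
Σ Rᵢ = 0 + 153 + 445 = 598
N̂ = 2724369 / 598 ≈ 4555.8 → 4556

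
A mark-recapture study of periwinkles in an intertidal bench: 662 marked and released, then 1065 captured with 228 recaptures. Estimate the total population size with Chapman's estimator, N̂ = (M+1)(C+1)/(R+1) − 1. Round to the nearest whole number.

N̂ = (662+1)(1065+1)/(228+1) − 1 = 663·1066/229 − 1
= 706758/229 − 1 ≈ 3086.3 − 1 ≈ 3085.3 → 3085

N ≈ 3085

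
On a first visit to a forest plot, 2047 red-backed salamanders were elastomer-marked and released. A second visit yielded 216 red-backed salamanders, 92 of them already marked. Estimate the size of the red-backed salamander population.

Lincoln-Petersen assumes M/N = R/C, so N = M·C / R.
N = (2047 × 216) / 92 = 442152 / 92 = 4806

N = 4806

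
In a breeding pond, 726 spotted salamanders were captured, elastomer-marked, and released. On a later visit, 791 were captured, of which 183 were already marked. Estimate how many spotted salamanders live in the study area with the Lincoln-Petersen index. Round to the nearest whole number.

N ≈ 3138

The marked fraction in the recapture sample should equal the marked fraction in the population: 183/791 = 726/N.
N = (726 × 791) / 183 = 574266 / 183 ≈ 3138.1 → 3138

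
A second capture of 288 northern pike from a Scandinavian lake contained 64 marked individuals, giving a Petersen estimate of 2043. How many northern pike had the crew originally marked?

From N = M·C/R: M = N·R / C = 2043·64 / 288 = 130752 / 288 = 454.

M = 454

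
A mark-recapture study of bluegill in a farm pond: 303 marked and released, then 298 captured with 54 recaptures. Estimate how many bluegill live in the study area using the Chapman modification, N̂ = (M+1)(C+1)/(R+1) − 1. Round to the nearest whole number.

N̂ = (303+1)(298+1)/(54+1) − 1 = 304·299/55 − 1
= 90896/55 − 1 ≈ 1652.7 − 1 ≈ 1651.7 → 1652

N ≈ 1652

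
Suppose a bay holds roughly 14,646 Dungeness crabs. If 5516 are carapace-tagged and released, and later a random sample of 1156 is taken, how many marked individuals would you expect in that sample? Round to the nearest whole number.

The marked fraction of the population is 5516/14646, so in a sample of 1156 expect C·(M/N) marked.
E[R] = 5516 × 1156 / 14646 = 6376496 / 14646 ≈ 435.4 → 435

expected recaptures ≈ 435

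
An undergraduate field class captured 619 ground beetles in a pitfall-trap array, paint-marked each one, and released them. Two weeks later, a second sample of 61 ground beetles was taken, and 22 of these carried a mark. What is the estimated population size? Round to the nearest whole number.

N ≈ 1716

If marked individuals mix randomly, R/C ≈ M/N, giving N ≈ M·C/R.
N = (619 × 61) / 22 = 37759 / 22 ≈ 1716.3 → 1716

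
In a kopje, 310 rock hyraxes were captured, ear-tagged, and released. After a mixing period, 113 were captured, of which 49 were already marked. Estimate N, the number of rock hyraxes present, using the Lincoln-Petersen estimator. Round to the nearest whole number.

N ≈ 715

N = (310 × 113) / 49 = 35030 / 49 ≈ 714.9 → 715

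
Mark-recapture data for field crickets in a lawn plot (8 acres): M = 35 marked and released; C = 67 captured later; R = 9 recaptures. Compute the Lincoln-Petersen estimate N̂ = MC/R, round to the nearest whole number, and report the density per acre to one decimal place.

N̂ = 35·67/9 = 2345/9 ≈ 260.6 → 261
Density = N̂ / area = 261 / 8 ≈ 32.62 → 32.6 per acre

density ≈ 32.6 field crickets per acre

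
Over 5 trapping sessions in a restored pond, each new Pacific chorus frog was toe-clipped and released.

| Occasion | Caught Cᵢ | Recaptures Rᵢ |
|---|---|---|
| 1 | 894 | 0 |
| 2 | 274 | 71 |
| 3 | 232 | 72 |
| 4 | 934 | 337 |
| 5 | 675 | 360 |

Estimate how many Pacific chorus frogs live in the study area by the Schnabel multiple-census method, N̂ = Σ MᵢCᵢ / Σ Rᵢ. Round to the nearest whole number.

N ≈ 3482

Marked at large before each occasion: Mᵢ = Σⱼ<ᵢ (Cⱼ − Rⱼ) → M1=0, M2=894, M3=1097, M4=1257, M5=1854
Σ MᵢCᵢ = 0·894 + 894·274 + 1097·232 + 1257·934 + 1854·675 = 0 + 244956 + 254504 + 1174038 + 1251450 = 2924948
Σ Rᵢ = 0 + 71 + 72 + 337 + 360 = 840
N̂ = 2924948 / 840 ≈ 3482.1 → 3482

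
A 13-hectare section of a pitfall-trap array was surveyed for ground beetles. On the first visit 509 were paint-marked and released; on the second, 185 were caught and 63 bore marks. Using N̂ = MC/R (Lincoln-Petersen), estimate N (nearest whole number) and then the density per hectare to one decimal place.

N̂ = 509·185/63 = 94165/63 ≈ 1494.7 → 1495
Density = N̂ / area = 1495 / 13 = 115.0 per hectare

density ≈ 115.0 ground beetles per hectare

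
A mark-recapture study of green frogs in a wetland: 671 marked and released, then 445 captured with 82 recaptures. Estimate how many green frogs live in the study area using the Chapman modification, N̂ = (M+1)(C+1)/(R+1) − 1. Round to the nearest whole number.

N̂ = (671+1)(445+1)/(82+1) − 1 = 672·446/83 − 1
= 299712/83 − 1 ≈ 3611.0 − 1 ≈ 3610.0 → 3610

N ≈ 3610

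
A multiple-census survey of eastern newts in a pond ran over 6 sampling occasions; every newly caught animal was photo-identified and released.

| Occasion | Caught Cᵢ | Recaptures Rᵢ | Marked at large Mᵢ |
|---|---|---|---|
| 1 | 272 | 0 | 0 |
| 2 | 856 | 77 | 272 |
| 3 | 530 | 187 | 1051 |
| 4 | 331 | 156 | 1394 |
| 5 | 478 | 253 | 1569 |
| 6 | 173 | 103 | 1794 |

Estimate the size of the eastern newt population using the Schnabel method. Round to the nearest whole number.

N ≈ 2979

Σ MᵢCᵢ = 0·272 + 272·856 + 1051·530 + 1394·331 + 1569·478 + 1794·173 = 0 + 232832 + 557030 + 461414 + 749982 + 310362 = 2311620
Σ Rᵢ = 0 + 77 + 187 + 156 + 253 + 103 = 776
N̂ = 2311620 / 776 ≈ 2978.9 → 2979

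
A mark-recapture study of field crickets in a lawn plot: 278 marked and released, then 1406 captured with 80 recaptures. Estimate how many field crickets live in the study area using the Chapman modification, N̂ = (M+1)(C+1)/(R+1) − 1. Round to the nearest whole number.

N ≈ 4845

N̂ = (278+1)(1406+1)/(80+1) − 1 = 279·1407/81 − 1
= 392553/81 − 1 ≈ 4846.3 − 1 ≈ 4845.3 → 4845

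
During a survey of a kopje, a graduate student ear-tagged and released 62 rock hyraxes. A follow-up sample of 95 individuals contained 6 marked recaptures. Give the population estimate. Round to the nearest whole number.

N ≈ 982

N = (62 × 95) / 6 = 5890 / 6 ≈ 981.7 → 982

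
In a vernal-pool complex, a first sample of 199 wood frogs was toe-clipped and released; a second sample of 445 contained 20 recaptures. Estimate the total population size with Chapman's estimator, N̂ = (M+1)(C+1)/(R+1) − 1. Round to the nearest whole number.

N ≈ 4247

N̂ = (199+1)(445+1)/(20+1) − 1 = 200·446/21 − 1
= 89200/21 − 1 ≈ 4247.6 − 1 ≈ 4246.6 → 4247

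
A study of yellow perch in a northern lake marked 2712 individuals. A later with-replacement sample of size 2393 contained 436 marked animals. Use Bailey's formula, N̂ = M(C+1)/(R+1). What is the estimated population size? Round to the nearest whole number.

N̂ = 2712·(2393+1)/(436+1) = 2712·2394/437 = 6492528/437 ≈ 14857.0 → 14857

N ≈ 14,857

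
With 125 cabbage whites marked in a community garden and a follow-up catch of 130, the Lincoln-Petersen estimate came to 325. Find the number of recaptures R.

From N = M·C/R: R = M·C / N = 125·130 / 325 = 16250 / 325 = 50.

R = 50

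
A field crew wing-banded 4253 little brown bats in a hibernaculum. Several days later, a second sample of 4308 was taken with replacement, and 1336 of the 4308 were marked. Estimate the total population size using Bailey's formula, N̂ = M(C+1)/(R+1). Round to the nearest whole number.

N ≈ 13,707

N̂ = 4253·(4308+1)/(1336+1) = 4253·4309/1337 = 18326177/1337 ≈ 13706.9 → 13707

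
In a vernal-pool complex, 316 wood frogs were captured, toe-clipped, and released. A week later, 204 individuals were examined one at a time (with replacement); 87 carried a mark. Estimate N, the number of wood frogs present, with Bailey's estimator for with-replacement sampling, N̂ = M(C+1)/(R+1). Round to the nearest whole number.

N ≈ 736

N̂ = 316·(204+1)/(87+1) = 316·205/88 = 64780/88 ≈ 736.1 → 736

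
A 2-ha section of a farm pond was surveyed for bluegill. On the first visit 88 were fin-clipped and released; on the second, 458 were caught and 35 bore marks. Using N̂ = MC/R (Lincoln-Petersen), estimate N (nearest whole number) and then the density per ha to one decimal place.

density ≈ 576.0 bluegill per ha

N̂ = 88·458/35 = 40304/35 ≈ 1151.5 → 1152
Density = N̂ / area = 1152 / 2 = 576.0 per ha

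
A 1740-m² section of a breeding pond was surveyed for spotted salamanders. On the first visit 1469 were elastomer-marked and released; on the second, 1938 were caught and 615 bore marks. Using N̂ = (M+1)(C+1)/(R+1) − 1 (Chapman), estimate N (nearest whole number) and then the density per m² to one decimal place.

density ≈ 2.7 spotted salamanders per m²

N̂ = 1470·1939/616 − 1 = 2850330/616 − 1 ≈ 4626.2 → 4626
Density = N̂ / area = 4626 / 1740 ≈ 2.66 → 2.7 per m²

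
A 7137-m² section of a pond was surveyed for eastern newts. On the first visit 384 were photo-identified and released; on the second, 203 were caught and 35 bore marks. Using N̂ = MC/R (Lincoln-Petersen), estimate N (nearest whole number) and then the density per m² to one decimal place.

N̂ = 384·203/35 = 77952/35 ≈ 2227.2 → 2227
Density = N̂ / area = 2227 / 7137 ≈ 0.31 → 0.3 per m²

density ≈ 0.3 eastern newts per m²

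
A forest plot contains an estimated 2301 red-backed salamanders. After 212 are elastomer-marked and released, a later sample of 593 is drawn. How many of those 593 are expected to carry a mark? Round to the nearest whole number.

The marked fraction of the population is 212/2301, so in a sample of 593 expect C·(M/N) marked.
E[R] = 212 × 593 / 2301 = 125716 / 2301 ≈ 54.6 → 55

expected recaptures ≈ 55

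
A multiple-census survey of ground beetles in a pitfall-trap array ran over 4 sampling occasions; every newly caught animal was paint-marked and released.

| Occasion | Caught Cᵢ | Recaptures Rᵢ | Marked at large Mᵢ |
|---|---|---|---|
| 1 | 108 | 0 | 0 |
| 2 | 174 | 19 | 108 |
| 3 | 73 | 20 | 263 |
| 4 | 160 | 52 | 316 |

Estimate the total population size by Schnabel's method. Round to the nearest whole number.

N ≈ 973

Σ MᵢCᵢ = 0·108 + 108·174 + 263·73 + 316·160 = 0 + 18792 + 19199 + 50560 = 88551
Σ Rᵢ = 0 + 19 + 20 + 52 = 91
N̂ = 88551 / 91 ≈ 973.1 → 973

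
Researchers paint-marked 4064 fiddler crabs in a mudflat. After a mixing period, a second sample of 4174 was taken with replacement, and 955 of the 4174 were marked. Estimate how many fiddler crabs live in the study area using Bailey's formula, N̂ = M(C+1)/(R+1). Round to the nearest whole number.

N̂ = 4064·(4174+1)/(955+1) = 4064·4175/956 = 16967200/956 ≈ 17748.1 → 17748

N ≈ 17,748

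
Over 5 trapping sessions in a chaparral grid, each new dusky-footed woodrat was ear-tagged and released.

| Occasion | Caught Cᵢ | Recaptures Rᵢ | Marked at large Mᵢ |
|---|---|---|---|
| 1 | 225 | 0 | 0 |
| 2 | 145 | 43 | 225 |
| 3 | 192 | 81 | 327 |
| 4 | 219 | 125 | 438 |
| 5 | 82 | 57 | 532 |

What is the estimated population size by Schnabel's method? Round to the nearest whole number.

Σ MᵢCᵢ = 0·225 + 225·145 + 327·192 + 438·219 + 532·82 = 0 + 32625 + 62784 + 95922 + 43624 = 234955
Σ Rᵢ = 0 + 43 + 81 + 125 + 57 = 306
N̂ = 234955 / 306 ≈ 767.8 → 768

N ≈ 768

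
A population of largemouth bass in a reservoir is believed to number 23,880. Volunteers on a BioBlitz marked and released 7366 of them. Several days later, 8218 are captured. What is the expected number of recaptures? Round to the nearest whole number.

expected recaptures ≈ 2535

The marked fraction of the population is 7366/23880, so in a sample of 8218 expect C·(M/N) marked.
E[R] = 7366 × 8218 / 23880 = 60533788 / 23880 ≈ 2534.9 → 2535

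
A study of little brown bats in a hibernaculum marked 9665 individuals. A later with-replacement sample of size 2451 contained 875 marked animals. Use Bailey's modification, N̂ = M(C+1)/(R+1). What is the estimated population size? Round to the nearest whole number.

N ≈ 27,053

N̂ = 9665·(2451+1)/(875+1) = 9665·2452/876 = 23698580/876 ≈ 27053.2 → 27053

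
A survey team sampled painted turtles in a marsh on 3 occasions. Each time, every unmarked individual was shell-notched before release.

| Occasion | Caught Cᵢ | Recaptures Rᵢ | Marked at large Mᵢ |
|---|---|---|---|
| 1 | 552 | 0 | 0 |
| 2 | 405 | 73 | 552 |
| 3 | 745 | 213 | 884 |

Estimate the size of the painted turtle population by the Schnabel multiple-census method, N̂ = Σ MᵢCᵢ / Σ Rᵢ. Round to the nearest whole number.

N ≈ 3084

Σ MᵢCᵢ = 0·552 + 552·405 + 884·745 = 0 + 223560 + 658580 = 882140
Σ Rᵢ = 0 + 73 + 213 = 286
N̂ = 882140 / 286 ≈ 3084.4 → 3084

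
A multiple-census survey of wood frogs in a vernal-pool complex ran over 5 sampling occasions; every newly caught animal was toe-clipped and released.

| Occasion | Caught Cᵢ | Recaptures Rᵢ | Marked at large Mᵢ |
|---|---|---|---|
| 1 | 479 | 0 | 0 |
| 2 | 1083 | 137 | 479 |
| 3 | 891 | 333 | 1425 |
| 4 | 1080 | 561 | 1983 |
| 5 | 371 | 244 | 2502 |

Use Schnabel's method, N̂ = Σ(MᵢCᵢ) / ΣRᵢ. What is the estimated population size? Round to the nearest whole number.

Σ MᵢCᵢ = 0·479 + 479·1083 + 1425·891 + 1983·1080 + 2502·371 = 0 + 518757 + 1269675 + 2141640 + 928242 = 4858314
Σ Rᵢ = 0 + 137 + 333 + 561 + 244 = 1275
N̂ = 4858314 / 1275 ≈ 3810.4 → 3810

N ≈ 3810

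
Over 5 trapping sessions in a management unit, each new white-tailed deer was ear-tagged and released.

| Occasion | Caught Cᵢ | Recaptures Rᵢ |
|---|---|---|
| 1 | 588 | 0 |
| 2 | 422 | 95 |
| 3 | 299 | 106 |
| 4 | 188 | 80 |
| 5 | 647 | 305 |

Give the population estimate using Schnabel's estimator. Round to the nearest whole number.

Marked at large before each occasion: Mᵢ = Σⱼ<ᵢ (Cⱼ − Rⱼ) → M1=0, M2=588, M3=915, M4=1108, M5=1216
Σ MᵢCᵢ = 0·588 + 588·422 + 915·299 + 1108·188 + 1216·647 = 0 + 248136 + 273585 + 208304 + 786752 = 1516777
Σ Rᵢ = 0 + 95 + 106 + 80 + 305 = 586
N̂ = 1516777 / 586 ≈ 2588.4 → 2588

N ≈ 2588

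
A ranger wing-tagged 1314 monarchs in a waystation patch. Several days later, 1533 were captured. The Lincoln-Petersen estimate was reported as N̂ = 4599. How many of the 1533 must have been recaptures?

From N = M·C/R: R = M·C / N = 1314·1533 / 4599 = 2014362 / 4599 = 438.

R = 438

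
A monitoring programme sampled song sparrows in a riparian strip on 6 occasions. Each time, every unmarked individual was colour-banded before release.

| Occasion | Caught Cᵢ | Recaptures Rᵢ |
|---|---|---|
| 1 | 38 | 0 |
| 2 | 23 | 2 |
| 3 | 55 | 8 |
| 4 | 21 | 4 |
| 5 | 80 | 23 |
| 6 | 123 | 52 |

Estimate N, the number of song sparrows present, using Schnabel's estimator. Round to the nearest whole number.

N ≈ 431

Marked at large before each occasion: Mᵢ = Σⱼ<ᵢ (Cⱼ − Rⱼ) → M1=0, M2=38, M3=59, M4=106, M5=123, M6=180
Σ MᵢCᵢ = 0·38 + 38·23 + 59·55 + 106·21 + 123·80 + 180·123 = 0 + 874 + 3245 + 2226 + 9840 + 22140 = 38325
Σ Rᵢ = 0 + 2 + 8 + 4 + 23 + 52 = 89
N̂ = 38325 / 89 ≈ 430.6 → 431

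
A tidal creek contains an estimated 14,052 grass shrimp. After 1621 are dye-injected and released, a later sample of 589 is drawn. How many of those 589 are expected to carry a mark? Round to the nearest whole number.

expected recaptures ≈ 68

Expected recaptures E[R] = M·C / N.
E[R] = 1621 × 589 / 14052 = 954769 / 14052 ≈ 67.9 → 68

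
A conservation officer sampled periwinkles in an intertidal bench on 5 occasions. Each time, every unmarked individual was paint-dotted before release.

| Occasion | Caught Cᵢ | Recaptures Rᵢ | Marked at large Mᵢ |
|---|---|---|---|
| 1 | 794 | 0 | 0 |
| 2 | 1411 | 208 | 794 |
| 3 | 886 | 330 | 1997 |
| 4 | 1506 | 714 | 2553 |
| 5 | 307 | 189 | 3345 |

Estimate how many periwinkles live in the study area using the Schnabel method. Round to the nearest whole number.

N ≈ 5386

Σ MᵢCᵢ = 0·794 + 794·1411 + 1997·886 + 2553·1506 + 3345·307 = 0 + 1120334 + 1769342 + 3844818 + 1026915 = 7761409
Σ Rᵢ = 0 + 208 + 330 + 714 + 189 = 1441
N̂ = 7761409 / 1441 ≈ 5386.1 → 5386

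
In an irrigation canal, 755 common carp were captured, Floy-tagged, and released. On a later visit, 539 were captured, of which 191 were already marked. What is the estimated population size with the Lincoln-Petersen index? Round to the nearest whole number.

The marked fraction in the recapture sample should equal the marked fraction in the population: 191/539 = 755/N.
N = (755 × 539) / 191 = 406945 / 191 ≈ 2130.6 → 2131

N ≈ 2131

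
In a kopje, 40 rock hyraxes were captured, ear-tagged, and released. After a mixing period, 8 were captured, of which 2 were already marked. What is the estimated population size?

N = 160

If marked individuals mix randomly, R/C ≈ M/N, giving N ≈ M·C/R.
N = (40 × 8) / 2 = 320 / 2 = 160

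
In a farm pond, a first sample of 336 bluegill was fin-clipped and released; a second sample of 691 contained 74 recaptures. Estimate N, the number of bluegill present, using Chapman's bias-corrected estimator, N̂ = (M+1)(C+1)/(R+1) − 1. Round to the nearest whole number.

N̂ = (336+1)(691+1)/(74+1) − 1 = 337·692/75 − 1
= 233204/75 − 1 ≈ 3109.4 − 1 ≈ 3108.4 → 3108

N ≈ 3108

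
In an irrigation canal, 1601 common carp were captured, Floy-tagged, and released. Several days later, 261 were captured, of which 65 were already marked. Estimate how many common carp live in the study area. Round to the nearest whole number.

N ≈ 6429

The marked fraction in the recapture sample should equal the marked fraction in the population: 65/261 = 1601/N.
N = (1601 × 261) / 65 = 417861 / 65 ≈ 6428.6 → 6429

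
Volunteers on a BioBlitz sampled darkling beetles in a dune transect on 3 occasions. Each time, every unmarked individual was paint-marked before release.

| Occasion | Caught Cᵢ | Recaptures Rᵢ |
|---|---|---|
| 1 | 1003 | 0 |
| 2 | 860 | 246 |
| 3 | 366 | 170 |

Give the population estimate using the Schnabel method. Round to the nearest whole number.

Marked at large before each occasion: Mᵢ = Σⱼ<ᵢ (Cⱼ − Rⱼ) → M1=0, M2=1003, M3=1617
Σ MᵢCᵢ = 0·1003 + 1003·860 + 1617·366 = 0 + 862580 + 591822 = 1454402
Σ Rᵢ = 0 + 246 + 170 = 416
N̂ = 1454402 / 416 ≈ 3496.2 → 3496

N ≈ 3496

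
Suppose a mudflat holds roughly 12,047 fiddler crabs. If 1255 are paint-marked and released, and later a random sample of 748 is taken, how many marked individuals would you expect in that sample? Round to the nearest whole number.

The marked fraction of the population is 1255/12047, so in a sample of 748 expect C·(M/N) marked.
E[R] = 1255 × 748 / 12047 = 938740 / 12047 ≈ 77.9 → 78

expected recaptures ≈ 78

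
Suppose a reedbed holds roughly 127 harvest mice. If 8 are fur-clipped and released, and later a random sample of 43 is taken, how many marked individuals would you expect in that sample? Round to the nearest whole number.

The marked fraction of the population is 8/127, so in a sample of 43 expect C·(M/N) marked.
E[R] = 8 × 43 / 127 = 344 / 127 ≈ 2.7 → 3

expected recaptures ≈ 3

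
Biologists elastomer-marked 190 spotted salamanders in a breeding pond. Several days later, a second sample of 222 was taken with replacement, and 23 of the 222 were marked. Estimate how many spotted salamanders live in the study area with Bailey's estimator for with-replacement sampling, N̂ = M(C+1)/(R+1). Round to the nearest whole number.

N̂ = 190·(222+1)/(23+1) = 190·223/24 = 42370/24 ≈ 1765.4 → 1765

N ≈ 1765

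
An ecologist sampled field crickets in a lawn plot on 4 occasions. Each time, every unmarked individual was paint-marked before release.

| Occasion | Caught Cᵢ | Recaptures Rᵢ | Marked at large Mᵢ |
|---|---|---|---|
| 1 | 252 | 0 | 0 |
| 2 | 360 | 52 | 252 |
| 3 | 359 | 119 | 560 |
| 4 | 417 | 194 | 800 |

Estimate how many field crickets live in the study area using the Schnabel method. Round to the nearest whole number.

Σ MᵢCᵢ = 0·252 + 252·360 + 560·359 + 800·417 = 0 + 90720 + 201040 + 333600 = 625360
Σ Rᵢ = 0 + 52 + 119 + 194 = 365
N̂ = 625360 / 365 ≈ 1713.3 → 1713

N ≈ 1713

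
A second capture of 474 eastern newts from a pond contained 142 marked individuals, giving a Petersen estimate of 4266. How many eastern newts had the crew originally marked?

From N = M·C/R: M = N·R / C = 4266·142 / 474 = 605772 / 474 = 1278.

M = 1278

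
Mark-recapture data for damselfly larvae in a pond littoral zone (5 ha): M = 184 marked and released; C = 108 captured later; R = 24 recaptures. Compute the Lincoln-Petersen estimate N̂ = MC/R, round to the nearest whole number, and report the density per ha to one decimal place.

density ≈ 165.6 damselfly larvae per ha

N̂ = 184·108/24 = 19872/24 = 828
Density = N̂ / area = 828 / 5 ≈ 165.60 → 165.6 per ha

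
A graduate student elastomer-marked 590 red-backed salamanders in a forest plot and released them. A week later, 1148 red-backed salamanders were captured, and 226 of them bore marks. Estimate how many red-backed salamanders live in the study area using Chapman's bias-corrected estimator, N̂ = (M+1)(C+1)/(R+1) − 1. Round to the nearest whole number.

N̂ = (590+1)(1148+1)/(226+1) − 1 = 591·1149/227 − 1
= 679059/227 − 1 ≈ 2991.4 − 1 ≈ 2990.4 → 2990

N ≈ 2990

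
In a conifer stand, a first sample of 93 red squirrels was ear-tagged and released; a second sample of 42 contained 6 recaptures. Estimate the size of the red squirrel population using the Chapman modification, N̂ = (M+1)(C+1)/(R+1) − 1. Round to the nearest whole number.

N ≈ 576

N̂ = (93+1)(42+1)/(6+1) − 1 = 94·43/7 − 1
= 4042/7 − 1 ≈ 577.4 − 1 ≈ 576.4 → 576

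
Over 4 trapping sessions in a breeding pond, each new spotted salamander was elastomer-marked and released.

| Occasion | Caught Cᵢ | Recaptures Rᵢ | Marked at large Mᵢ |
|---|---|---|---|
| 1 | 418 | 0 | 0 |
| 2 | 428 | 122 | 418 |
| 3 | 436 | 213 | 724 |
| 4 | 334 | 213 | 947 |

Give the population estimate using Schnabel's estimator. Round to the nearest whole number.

Σ MᵢCᵢ = 0·418 + 418·428 + 724·436 + 947·334 = 0 + 178904 + 315664 + 316298 = 810866
Σ Rᵢ = 0 + 122 + 213 + 213 = 548
N̂ = 810866 / 548 ≈ 1479.7 → 1480

N ≈ 1480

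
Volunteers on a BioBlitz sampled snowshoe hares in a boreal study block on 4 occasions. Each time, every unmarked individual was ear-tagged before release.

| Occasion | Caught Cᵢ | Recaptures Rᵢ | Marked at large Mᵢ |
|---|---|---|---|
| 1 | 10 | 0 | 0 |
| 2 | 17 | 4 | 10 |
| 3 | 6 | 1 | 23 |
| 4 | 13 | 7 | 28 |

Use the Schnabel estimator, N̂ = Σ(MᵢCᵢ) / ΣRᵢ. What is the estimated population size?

N = 56

Σ MᵢCᵢ = 0·10 + 10·17 + 23·6 + 28·13 = 0 + 170 + 138 + 364 = 672
Σ Rᵢ = 0 + 4 + 1 + 7 = 12
N̂ = 672 / 12 = 56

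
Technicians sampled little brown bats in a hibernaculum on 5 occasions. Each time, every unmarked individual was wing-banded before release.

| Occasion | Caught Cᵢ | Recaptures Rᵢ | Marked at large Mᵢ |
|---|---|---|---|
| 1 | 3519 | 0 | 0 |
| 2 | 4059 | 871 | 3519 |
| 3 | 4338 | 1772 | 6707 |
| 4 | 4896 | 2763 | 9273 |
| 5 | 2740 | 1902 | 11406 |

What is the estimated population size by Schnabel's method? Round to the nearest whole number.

N ≈ 16,425

Σ MᵢCᵢ = 0·3519 + 3519·4059 + 6707·4338 + 9273·4896 + 11406·2740 = 0 + 14283621 + 29094966 + 45400608 + 31252440 = 120031635
Σ Rᵢ = 0 + 871 + 1772 + 2763 + 1902 = 7308
N̂ = 120031635 / 7308 ≈ 16424.7 → 16425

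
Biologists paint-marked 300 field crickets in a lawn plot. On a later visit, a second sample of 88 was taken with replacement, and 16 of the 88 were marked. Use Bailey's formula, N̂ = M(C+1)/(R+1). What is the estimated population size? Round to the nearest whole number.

N̂ = 300·(88+1)/(16+1) = 300·89/17 = 26700/17 ≈ 1570.6 → 1571

N ≈ 1571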